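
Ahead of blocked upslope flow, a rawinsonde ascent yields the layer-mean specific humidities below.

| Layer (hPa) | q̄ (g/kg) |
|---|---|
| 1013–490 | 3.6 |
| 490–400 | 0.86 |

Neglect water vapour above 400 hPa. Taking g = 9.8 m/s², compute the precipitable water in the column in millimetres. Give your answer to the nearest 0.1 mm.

Precipitable water is the column-integrated vapour mass per unit area: PW = (1/g) Σ q̄ Δp, with q in kg/kg and Δp in Pa (1 kg/m² of water = 1 mm).
Layer 1013–490 hPa: Δp = 523 hPa = 52300 Pa, q̄ = 0.0036 kg/kg → 0.0036 × 52300 / 9.8 = 19.21 mm
Layer 490–400 hPa: Δp = 90 hPa = 9000 Pa, q̄ = 0.00086 kg/kg → 0.00086 × 9000 / 9.8 = 0.79 mm
PW = 19.21 + 0.79 = 20.00 ≈ 20.0 mm.

PW ≈ 20.0 mm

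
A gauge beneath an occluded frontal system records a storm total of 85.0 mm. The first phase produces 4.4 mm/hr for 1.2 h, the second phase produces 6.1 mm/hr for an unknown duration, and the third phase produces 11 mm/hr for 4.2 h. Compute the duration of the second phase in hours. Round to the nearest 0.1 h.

duration ≈ 5.5 h

Known phases: 4.4 × 1.2 + 11 × 4.2 = 5.28 + 46.2 = 51.48 mm.
Remaining depth = 85.0 − 51.48 = 33.52 mm.
Duration = 33.52 / 6.1 = 5.5 h.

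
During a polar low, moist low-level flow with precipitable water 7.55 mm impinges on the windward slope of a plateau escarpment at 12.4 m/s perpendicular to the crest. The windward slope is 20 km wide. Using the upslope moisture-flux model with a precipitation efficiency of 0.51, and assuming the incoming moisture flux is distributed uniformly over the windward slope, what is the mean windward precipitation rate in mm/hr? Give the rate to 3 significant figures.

R ≈ 8.59 mm/hr

Incoming column moisture flux per unit ridge length: F = V × PW = 12.4 × 7.55 = 93.62 mm·m/s.
Spread over the 20 km slope with efficiency ε = 0.51: R = ε·F/W = 0.51 × 93.62 / 20000 m = 2.387e-03 mm/s.
R = 2.387e-03 × 3600 = 8.59 mm/hr.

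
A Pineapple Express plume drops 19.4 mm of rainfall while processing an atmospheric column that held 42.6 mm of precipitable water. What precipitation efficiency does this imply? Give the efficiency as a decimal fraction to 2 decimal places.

ε ≈ 0.46

ε = rainfall / PW = 19.4 / 42.6 = 0.46.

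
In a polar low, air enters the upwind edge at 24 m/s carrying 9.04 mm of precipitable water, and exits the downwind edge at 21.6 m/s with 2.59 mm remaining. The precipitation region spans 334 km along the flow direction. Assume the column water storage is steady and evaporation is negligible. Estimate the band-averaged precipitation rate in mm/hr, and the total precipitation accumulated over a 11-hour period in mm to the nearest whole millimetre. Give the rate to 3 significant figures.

R ≈ 1.74 mm/hr; total ≈ 19 mm

Column moisture flux per unit crosswind length is F = V × PW.
Inflow: F_in = 24 × 9.04 = 216.96 mm·m/s
Outflow: F_out = 21.6 × 2.59 = 55.944 mm·m/s
Steady-state rate R = (F_in − F_out)/L = (216.96 − 55.944) / 334000 m = 4.821e-04 mm/s.
R = 4.821e-04 × 3600 = 1.74 mm/hr.
Over 11 h: total = 1.74 × 11 = 19.14 ≈ 19 mm.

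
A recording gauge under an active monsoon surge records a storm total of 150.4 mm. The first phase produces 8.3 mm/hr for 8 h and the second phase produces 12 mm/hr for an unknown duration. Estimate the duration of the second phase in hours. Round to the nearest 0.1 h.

Known phases: 8.3 × 8 = 66.4 mm.
Remaining depth = 150.4 − 66.4 = 84 mm.
Duration = 84 / 12 = 7.0 h.

duration ≈ 7.0 h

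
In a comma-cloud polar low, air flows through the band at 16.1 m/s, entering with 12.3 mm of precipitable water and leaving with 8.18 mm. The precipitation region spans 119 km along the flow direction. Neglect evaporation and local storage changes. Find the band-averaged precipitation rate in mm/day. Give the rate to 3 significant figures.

Column moisture flux per unit crosswind length is F = V × PW.
Inflow: F_in = 16.1 × 12.3 = 198.03 mm·m/s
Outflow: F_out = 16.1 × 8.18 = 131.698 mm·m/s
Steady-state rate R = (F_in − F_out)/L = (198.03 − 131.698) / 119000 m = 5.574e-04 mm/s.
R = 5.574e-04 × 3600 × 24 = 48.2 mm/day.

R ≈ 48.2 mm/day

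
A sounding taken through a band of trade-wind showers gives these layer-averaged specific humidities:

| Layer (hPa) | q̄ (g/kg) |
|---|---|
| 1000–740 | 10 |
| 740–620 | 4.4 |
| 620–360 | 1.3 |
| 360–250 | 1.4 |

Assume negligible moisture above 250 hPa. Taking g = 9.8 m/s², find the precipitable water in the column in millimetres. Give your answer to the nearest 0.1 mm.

PW ≈ 36.9 mm

Precipitable water is the column-integrated vapour mass per unit area: PW = (1/g) Σ q̄ Δp, with q in kg/kg and Δp in Pa (1 kg/m² of water = 1 mm).
Layer 1000–740 hPa: Δp = 260 hPa = 26000 Pa, q̄ = 0.01 kg/kg → 0.01 × 26000 / 9.8 = 26.53 mm
Layer 740–620 hPa: Δp = 120 hPa = 12000 Pa, q̄ = 0.0044 kg/kg → 0.0044 × 12000 / 9.8 = 5.39 mm
Layer 620–360 hPa: Δp = 260 hPa = 26000 Pa, q̄ = 0.0013 kg/kg → 0.0013 × 26000 / 9.8 = 3.45 mm
Layer 360–250 hPa: Δp = 110 hPa = 11000 Pa, q̄ = 0.0014 kg/kg → 0.0014 × 11000 / 9.8 = 1.57 mm
PW = 26.53 + 5.39 + 3.45 + 1.57 = 36.94 ≈ 36.9 mm.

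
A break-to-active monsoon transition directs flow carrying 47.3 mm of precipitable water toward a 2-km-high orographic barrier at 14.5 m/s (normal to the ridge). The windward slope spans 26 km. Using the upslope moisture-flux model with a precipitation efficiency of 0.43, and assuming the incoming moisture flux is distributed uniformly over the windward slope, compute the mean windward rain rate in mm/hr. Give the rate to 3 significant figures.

Incoming column moisture flux per unit ridge length: F = V × PW = 14.5 × 47.3 = 685.85 mm·m/s.
Spread over the 26 km slope with efficiency ε = 0.43: R = ε·F/W = 0.43 × 685.85 / 26000 m = 1.134e-02 mm/s.
R = 1.134e-02 × 3600 = 40.8 mm/hr.

R ≈ 40.8 mm/hr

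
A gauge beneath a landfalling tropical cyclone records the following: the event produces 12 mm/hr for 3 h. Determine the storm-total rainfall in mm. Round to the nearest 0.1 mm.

Total = Σ Rᵢ Δtᵢ = 12 × 3
      = 36 = 36.0 mm.

total ≈ 36.0 mm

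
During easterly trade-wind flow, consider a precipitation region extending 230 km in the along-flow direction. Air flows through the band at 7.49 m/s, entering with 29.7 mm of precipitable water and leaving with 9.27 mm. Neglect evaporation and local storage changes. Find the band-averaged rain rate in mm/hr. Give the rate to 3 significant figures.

Column moisture flux per unit crosswind length is F = V × PW.
Inflow: F_in = 7.49 × 29.7 = 222.453 mm·m/s
Outflow: F_out = 7.49 × 9.27 = 69.4323 mm·m/s
Steady-state rate R = (F_in − F_out)/L = (222.453 − 69.4323) / 230000 m = 6.653e-04 mm/s.
R = 6.653e-04 × 3600 = 2.40 mm/hr.

R ≈ 2.40 mm/hr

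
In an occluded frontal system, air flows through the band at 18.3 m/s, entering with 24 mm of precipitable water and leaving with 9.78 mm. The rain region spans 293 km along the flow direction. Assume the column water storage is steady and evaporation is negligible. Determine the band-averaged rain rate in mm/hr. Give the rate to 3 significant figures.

Column moisture flux per unit crosswind length is F = V × PW.
Inflow: F_in = 18.3 × 24 = 439.2 mm·m/s
Outflow: F_out = 18.3 × 9.78 = 178.974 mm·m/s
Steady-state rate R = (F_in − F_out)/L = (439.2 − 178.974) / 293000 m = 8.881e-04 mm/s.
R = 8.881e-04 × 3600 = 3.20 mm/hr.

R ≈ 3.20 mm/hr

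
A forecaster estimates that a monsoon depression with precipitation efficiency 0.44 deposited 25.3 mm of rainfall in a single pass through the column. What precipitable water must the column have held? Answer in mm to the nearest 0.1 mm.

PW = rainfall / ε = 25.3 / 0.44 = 57.5 mm.

PW ≈ 57.5 mm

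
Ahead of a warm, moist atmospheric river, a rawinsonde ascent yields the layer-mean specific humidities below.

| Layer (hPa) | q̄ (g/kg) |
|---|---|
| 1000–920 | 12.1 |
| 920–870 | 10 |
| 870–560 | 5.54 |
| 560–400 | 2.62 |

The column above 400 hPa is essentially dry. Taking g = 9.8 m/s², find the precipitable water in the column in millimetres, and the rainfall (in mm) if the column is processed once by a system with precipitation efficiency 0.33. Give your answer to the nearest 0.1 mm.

Precipitable water is the column-integrated vapour mass per unit area: PW = (1/g) Σ q̄ Δp, with q in kg/kg and Δp in Pa (1 kg/m² of water = 1 mm).
Layer 1000–920 hPa: Δp = 80 hPa = 8000 Pa, q̄ = 0.0121 kg/kg → 0.0121 × 8000 / 9.8 = 9.88 mm
Layer 920–870 hPa: Δp = 50 hPa = 5000 Pa, q̄ = 0.01 kg/kg → 0.01 × 5000 / 9.8 = 5.10 mm
Layer 870–560 hPa: Δp = 310 hPa = 31000 Pa, q̄ = 0.00554 kg/kg → 0.00554 × 31000 / 9.8 = 17.52 mm
Layer 560–400 hPa: Δp = 160 hPa = 16000 Pa, q̄ = 0.00262 kg/kg → 0.00262 × 16000 / 9.8 = 4.28 mm
PW = 9.88 + 5.10 + 17.52 + 4.28 = 36.78 ≈ 36.8 mm.
Rainfall = ε × PW = 0.33 × 36.8 = 12.1 mm.

PW ≈ 36.8 mm; rainfall ≈ 12.1 mm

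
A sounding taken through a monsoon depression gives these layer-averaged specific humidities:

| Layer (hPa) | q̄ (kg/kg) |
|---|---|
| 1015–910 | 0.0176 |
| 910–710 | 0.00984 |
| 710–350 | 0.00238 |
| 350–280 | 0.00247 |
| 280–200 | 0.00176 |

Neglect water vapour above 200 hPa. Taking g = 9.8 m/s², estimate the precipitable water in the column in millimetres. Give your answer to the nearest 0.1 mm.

PW ≈ 50.9 mm

Precipitable water is the column-integrated vapour mass per unit area: PW = (1/g) Σ q̄ Δp, with q in kg/kg and Δp in Pa (1 kg/m² of water = 1 mm).
Layer 1015–910 hPa: Δp = 105 hPa = 10500 Pa, q̄ = 0.0176 kg/kg → 0.0176 × 10500 / 9.8 = 18.86 mm
Layer 910–710 hPa: Δp = 200 hPa = 20000 Pa, q̄ = 0.00984 kg/kg → 0.00984 × 20000 / 9.8 = 20.08 mm
Layer 710–350 hPa: Δp = 360 hPa = 36000 Pa, q̄ = 0.00238 kg/kg → 0.00238 × 36000 / 9.8 = 8.74 mm
Layer 350–280 hPa: Δp = 70 hPa = 7000 Pa, q̄ = 0.00247 kg/kg → 0.00247 × 7000 / 9.8 = 1.76 mm
Layer 280–200 hPa: Δp = 80 hPa = 8000 Pa, q̄ = 0.00176 kg/kg → 0.00176 × 8000 / 9.8 = 1.44 mm
PW = 18.86 + 20.08 + 8.74 + 1.76 + 1.44 = 50.88 ≈ 50.9 mm.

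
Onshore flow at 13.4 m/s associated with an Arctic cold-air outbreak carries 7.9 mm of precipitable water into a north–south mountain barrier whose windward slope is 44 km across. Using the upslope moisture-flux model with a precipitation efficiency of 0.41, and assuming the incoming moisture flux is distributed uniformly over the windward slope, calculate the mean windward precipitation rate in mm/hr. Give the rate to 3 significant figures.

Incoming column moisture flux per unit ridge length: F = V × PW = 13.4 × 7.9 = 105.86 mm·m/s.
Spread over the 44 km slope with efficiency ε = 0.41: R = ε·F/W = 0.41 × 105.86 / 44000 m = 9.864e-04 mm/s.
R = 9.864e-04 × 3600 = 3.55 mm/hr.

R ≈ 3.55 mm/hr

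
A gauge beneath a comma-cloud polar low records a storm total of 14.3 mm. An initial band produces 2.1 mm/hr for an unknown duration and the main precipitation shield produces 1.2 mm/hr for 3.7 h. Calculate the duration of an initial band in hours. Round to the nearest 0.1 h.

Known phases: 1.2 × 3.7 = 4.44 mm.
Remaining depth = 14.3 − 4.44 = 9.86 mm.
Duration = 9.86 / 2.1 = 4.7 h.

duration ≈ 4.7 h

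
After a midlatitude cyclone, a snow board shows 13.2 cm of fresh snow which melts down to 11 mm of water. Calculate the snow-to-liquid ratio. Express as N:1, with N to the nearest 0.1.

ratio ≈ 12.0

Ratio = snow depth / SWE = 132 mm / 11 mm = 12.0, i.e. 12.0:1.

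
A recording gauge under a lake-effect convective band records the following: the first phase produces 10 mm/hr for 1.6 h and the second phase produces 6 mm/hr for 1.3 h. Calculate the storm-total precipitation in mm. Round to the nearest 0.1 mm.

total ≈ 23.8 mm

Total = Σ Rᵢ Δtᵢ = 10 × 1.6 + 6 × 1.3
      = 16 + 7.8 = 23.8 mm.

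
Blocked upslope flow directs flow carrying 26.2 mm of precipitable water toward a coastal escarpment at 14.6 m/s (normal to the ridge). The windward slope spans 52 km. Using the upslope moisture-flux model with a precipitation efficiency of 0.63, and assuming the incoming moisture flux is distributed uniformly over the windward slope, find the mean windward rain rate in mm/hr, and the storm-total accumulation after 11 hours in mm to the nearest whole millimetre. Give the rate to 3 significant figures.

R ≈ 16.7 mm/hr; total ≈ 184 mm

Incoming column moisture flux per unit ridge length: F = V × PW = 14.6 × 26.2 = 382.52 mm·m/s.
Spread over the 52 km slope with efficiency ε = 0.63: R = ε·F/W = 0.63 × 382.52 / 52000 m = 4.634e-03 mm/s.
R = 4.634e-03 × 3600 = 16.7 mm/hr.
Over 11 h: total = 16.7 × 11 = 183.7 ≈ 184 mm.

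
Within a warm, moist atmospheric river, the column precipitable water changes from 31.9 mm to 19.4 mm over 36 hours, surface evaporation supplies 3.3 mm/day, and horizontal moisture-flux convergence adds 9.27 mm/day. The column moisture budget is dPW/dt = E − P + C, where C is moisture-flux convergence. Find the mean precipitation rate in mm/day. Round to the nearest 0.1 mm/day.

P ≈ 20.9 mm/day

dPW/dt = (19.4 − 31.9) mm / (36/24 day) = -8.333 mm/day.
P = E + C − dPW/dt = 3.3 + (9.27) − (-8.333) = 20.9 mm/day.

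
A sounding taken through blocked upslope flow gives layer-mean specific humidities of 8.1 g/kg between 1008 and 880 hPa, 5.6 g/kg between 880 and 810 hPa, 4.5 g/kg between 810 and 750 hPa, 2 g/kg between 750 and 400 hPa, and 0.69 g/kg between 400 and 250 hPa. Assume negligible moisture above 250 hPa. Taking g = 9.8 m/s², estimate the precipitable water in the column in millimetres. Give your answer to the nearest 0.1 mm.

PW ≈ 25.5 mm

Precipitable water is the column-integrated vapour mass per unit area: PW = (1/g) Σ q̄ Δp, with q in kg/kg and Δp in Pa (1 kg/m² of water = 1 mm).
Layer 1008–880 hPa: Δp = 128 hPa = 12800 Pa, q̄ = 0.0081 kg/kg → 0.0081 × 12800 / 9.8 = 10.58 mm
Layer 880–810 hPa: Δp = 70 hPa = 7000 Pa, q̄ = 0.0056 kg/kg → 0.0056 × 7000 / 9.8 = 4.00 mm
Layer 810–750 hPa: Δp = 60 hPa = 6000 Pa, q̄ = 0.0045 kg/kg → 0.0045 × 6000 / 9.8 = 2.76 mm
Layer 750–400 hPa: Δp = 350 hPa = 35000 Pa, q̄ = 0.002 kg/kg → 0.002 × 35000 / 9.8 = 7.14 mm
Layer 400–250 hPa: Δp = 150 hPa = 15000 Pa, q̄ = 0.00069 kg/kg → 0.00069 × 15000 / 9.8 = 1.06 mm
PW = 10.58 + 4.00 + 2.76 + 7.14 + 1.06 = 25.54 ≈ 25.5 mm.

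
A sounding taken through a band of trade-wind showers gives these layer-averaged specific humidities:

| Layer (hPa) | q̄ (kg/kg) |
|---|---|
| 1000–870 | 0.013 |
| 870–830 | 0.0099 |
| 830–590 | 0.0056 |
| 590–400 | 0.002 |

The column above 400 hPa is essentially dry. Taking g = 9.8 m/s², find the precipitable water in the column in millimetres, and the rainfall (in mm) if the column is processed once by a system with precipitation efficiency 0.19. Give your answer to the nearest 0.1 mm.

Precipitable water is the column-integrated vapour mass per unit area: PW = (1/g) Σ q̄ Δp, with q in kg/kg and Δp in Pa (1 kg/m² of water = 1 mm).
Layer 1000–870 hPa: Δp = 130 hPa = 13000 Pa, q̄ = 0.013 kg/kg → 0.013 × 13000 / 9.8 = 17.24 mm
Layer 870–830 hPa: Δp = 40 hPa = 4000 Pa, q̄ = 0.0099 kg/kg → 0.0099 × 4000 / 9.8 = 4.04 mm
Layer 830–590 hPa: Δp = 240 hPa = 24000 Pa, q̄ = 0.0056 kg/kg → 0.0056 × 24000 / 9.8 = 13.71 mm
Layer 590–400 hPa: Δp = 190 hPa = 19000 Pa, q̄ = 0.002 kg/kg → 0.002 × 19000 / 9.8 = 3.88 mm
PW = 17.24 + 4.04 + 13.71 + 3.88 = 38.87 ≈ 38.9 mm.
Rainfall = ε × PW = 0.19 × 38.9 = 7.4 mm.

PW ≈ 38.9 mm; rainfall ≈ 7.4 mm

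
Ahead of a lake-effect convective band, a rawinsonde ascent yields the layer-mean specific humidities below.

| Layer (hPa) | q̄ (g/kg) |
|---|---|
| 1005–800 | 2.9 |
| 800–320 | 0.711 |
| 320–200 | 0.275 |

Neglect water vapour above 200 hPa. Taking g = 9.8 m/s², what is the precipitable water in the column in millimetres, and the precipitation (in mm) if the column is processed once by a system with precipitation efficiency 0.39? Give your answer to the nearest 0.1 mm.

Precipitable water is the column-integrated vapour mass per unit area: PW = (1/g) Σ q̄ Δp, with q in kg/kg and Δp in Pa (1 kg/m² of water = 1 mm).
Layer 1005–800 hPa: Δp = 205 hPa = 20500 Pa, q̄ = 0.0029 kg/kg → 0.0029 × 20500 / 9.8 = 6.07 mm
Layer 800–320 hPa: Δp = 480 hPa = 48000 Pa, q̄ = 0.000711 kg/kg → 0.000711 × 48000 / 9.8 = 3.48 mm
Layer 320–200 hPa: Δp = 120 hPa = 12000 Pa, q̄ = 0.000275 kg/kg → 0.000275 × 12000 / 9.8 = 0.34 mm
PW = 6.07 + 3.48 + 0.34 = 9.89 ≈ 9.9 mm.
Precipitation = ε × PW = 0.39 × 9.9 = 3.9 mm.

PW ≈ 9.9 mm; precipitation ≈ 3.9 mm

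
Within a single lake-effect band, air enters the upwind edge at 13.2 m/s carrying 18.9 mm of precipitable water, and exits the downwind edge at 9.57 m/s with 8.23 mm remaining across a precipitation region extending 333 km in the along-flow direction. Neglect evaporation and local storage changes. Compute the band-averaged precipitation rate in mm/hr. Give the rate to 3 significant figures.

Column moisture flux per unit crosswind length is F = V × PW.
Inflow: F_in = 13.2 × 18.9 = 249.48 mm·m/s
Outflow: F_out = 9.57 × 8.23 = 78.7611 mm·m/s
Steady-state rate R = (F_in − F_out)/L = (249.48 − 78.7611) / 333000 m = 5.127e-04 mm/s.
R = 5.127e-04 × 3600 = 1.85 mm/hr.

R ≈ 1.85 mm/hr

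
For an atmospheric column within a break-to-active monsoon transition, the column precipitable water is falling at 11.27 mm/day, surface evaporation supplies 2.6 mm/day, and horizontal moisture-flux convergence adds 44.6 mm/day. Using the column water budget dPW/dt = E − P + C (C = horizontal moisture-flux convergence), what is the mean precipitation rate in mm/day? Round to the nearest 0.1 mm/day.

dPW/dt = -11.27 mm/day.
P = E + C − dPW/dt = 2.6 + (44.6) − (-11.27) = 58.5 mm/day.

P ≈ 58.5 mm/day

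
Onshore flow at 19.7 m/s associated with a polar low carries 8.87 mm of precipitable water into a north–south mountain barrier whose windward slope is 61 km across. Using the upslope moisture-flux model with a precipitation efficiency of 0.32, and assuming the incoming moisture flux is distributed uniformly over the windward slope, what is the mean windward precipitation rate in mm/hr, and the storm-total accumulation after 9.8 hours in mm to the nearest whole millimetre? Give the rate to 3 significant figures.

Incoming column moisture flux per unit ridge length: F = V × PW = 19.7 × 8.87 = 174.739 mm·m/s.
Spread over the 61 km slope with efficiency ε = 0.32: R = ε·F/W = 0.32 × 174.739 / 61000 m = 9.167e-04 mm/s.
R = 9.167e-04 × 3600 = 3.30 mm/hr.
Over 9.8 h: total = 3.30 × 9.8 = 32.34 ≈ 32 mm.

R ≈ 3.30 mm/hr; total ≈ 32 mm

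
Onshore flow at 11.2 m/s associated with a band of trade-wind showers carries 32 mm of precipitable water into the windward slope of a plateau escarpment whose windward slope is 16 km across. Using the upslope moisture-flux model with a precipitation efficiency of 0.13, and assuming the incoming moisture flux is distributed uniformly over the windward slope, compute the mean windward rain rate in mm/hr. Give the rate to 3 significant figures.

R ≈ 10.5 mm/hr

Incoming column moisture flux per unit ridge length: F = V × PW = 11.2 × 32 = 358.4 mm·m/s.
Spread over the 16 km slope with efficiency ε = 0.13: R = ε·F/W = 0.13 × 358.4 / 16000 m = 2.912e-03 mm/s.
R = 2.912e-03 × 3600 = 10.5 mm/hr.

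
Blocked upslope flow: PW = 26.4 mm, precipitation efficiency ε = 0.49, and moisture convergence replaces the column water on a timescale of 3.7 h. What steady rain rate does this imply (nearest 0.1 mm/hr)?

Each overturning extracts ε × PW = 0.49 × 26.4 = 12.936 mm.
Rate = ε·PW / τ = 12.936 / 3.7 h = 3.5 mm/hr.

R ≈ 3.5 mm/hr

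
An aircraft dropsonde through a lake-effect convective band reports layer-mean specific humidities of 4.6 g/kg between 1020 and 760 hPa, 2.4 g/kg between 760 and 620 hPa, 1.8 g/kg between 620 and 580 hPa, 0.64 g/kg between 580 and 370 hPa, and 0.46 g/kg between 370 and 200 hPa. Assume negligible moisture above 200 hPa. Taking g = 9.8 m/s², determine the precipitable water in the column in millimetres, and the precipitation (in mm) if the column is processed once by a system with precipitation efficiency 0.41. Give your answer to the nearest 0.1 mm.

PW ≈ 18.5 mm; precipitation ≈ 7.6 mm

Precipitable water is the column-integrated vapour mass per unit area: PW = (1/g) Σ q̄ Δp, with q in kg/kg and Δp in Pa (1 kg/m² of water = 1 mm).
Layer 1020–760 hPa: Δp = 260 hPa = 26000 Pa, q̄ = 0.0046 kg/kg → 0.0046 × 26000 / 9.8 = 12.20 mm
Layer 760–620 hPa: Δp = 140 hPa = 14000 Pa, q̄ = 0.0024 kg/kg → 0.0024 × 14000 / 9.8 = 3.43 mm
Layer 620–580 hPa: Δp = 40 hPa = 4000 Pa, q̄ = 0.0018 kg/kg → 0.0018 × 4000 / 9.8 = 0.73 mm
Layer 580–370 hPa: Δp = 210 hPa = 21000 Pa, q̄ = 0.00064 kg/kg → 0.00064 × 21000 / 9.8 = 1.37 mm
Layer 370–200 hPa: Δp = 170 hPa = 17000 Pa, q̄ = 0.00046 kg/kg → 0.00046 × 17000 / 9.8 = 0.80 mm
PW = 12.20 + 3.43 + 0.73 + 1.37 + 0.80 = 18.53 ≈ 18.5 mm.
Precipitation = ε × PW = 0.41 × 18.5 = 7.6 mm.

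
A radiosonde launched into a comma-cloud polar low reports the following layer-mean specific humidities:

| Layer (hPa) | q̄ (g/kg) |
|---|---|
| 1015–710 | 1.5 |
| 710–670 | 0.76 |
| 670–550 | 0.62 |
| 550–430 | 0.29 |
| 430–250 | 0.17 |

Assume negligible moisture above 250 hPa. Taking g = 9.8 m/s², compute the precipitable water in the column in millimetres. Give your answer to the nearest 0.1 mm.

PW ≈ 6.4 mm

Precipitable water is the column-integrated vapour mass per unit area: PW = (1/g) Σ q̄ Δp, with q in kg/kg and Δp in Pa (1 kg/m² of water = 1 mm).
Layer 1015–710 hPa: Δp = 305 hPa = 30500 Pa, q̄ = 0.0015 kg/kg → 0.0015 × 30500 / 9.8 = 4.67 mm
Layer 710–670 hPa: Δp = 40 hPa = 4000 Pa, q̄ = 0.00076 kg/kg → 0.00076 × 4000 / 9.8 = 0.31 mm
Layer 670–550 hPa: Δp = 120 hPa = 12000 Pa, q̄ = 0.00062 kg/kg → 0.00062 × 12000 / 9.8 = 0.76 mm
Layer 550–430 hPa: Δp = 120 hPa = 12000 Pa, q̄ = 0.00029 kg/kg → 0.00029 × 12000 / 9.8 = 0.36 mm
Layer 430–250 hPa: Δp = 180 hPa = 18000 Pa, q̄ = 0.00017 kg/kg → 0.00017 × 18000 / 9.8 = 0.31 mm
PW = 4.67 + 0.31 + 0.76 + 0.36 + 0.31 = 6.41 ≈ 6.4 mm.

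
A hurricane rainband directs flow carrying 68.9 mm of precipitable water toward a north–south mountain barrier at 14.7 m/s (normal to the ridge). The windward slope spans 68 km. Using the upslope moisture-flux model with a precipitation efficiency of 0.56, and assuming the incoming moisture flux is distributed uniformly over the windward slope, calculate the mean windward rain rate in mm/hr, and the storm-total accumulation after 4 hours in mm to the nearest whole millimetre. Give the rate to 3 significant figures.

R ≈ 30.0 mm/hr; total ≈ 120 mm

Incoming column moisture flux per unit ridge length: F = V × PW = 14.7 × 68.9 = 1012.83 mm·m/s.
Spread over the 68 km slope with efficiency ε = 0.56: R = ε·F/W = 0.56 × 1012.83 / 68000 m = 8.341e-03 mm/s.
R = 8.341e-03 × 3600 = 30.0 mm/hr.
Over 4 h: total = 30.0 × 4 = 120 mm.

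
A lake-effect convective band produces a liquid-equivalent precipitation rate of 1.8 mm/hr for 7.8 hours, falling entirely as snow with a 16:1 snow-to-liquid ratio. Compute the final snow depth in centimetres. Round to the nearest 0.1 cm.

Liquid-equivalent depth = 1.8 × 7.8 = 14.04 mm.
Snow depth = 14.04 mm × 16 = 224.64 mm = 22.5 cm.

snow depth ≈ 22.5 cm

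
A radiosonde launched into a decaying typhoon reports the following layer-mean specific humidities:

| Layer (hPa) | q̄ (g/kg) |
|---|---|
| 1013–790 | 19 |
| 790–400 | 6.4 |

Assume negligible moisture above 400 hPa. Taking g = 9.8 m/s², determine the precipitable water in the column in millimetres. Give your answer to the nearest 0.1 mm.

PW ≈ 68.7 mm

Precipitable water is the column-integrated vapour mass per unit area: PW = (1/g) Σ q̄ Δp, with q in kg/kg and Δp in Pa (1 kg/m² of water = 1 mm).
Layer 1013–790 hPa: Δp = 223 hPa = 22300 Pa, q̄ = 0.019 kg/kg → 0.019 × 22300 / 9.8 = 43.23 mm
Layer 790–400 hPa: Δp = 390 hPa = 39000 Pa, q̄ = 0.0064 kg/kg → 0.0064 × 39000 / 9.8 = 25.47 mm
PW = 43.23 + 25.47 = 68.70 ≈ 68.7 mm.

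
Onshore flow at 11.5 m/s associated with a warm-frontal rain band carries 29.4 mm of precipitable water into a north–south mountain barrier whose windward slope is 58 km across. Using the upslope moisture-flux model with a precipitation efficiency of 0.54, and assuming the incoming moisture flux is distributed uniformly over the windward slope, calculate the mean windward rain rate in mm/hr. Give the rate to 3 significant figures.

R ≈ 11.3 mm/hr

Incoming column moisture flux per unit ridge length: F = V × PW = 11.5 × 29.4 = 338.1 mm·m/s.
Spread over the 58 km slope with efficiency ε = 0.54: R = ε·F/W = 0.54 × 338.1 / 58000 m = 3.148e-03 mm/s.
R = 3.148e-03 × 3600 = 11.3 mm/hr.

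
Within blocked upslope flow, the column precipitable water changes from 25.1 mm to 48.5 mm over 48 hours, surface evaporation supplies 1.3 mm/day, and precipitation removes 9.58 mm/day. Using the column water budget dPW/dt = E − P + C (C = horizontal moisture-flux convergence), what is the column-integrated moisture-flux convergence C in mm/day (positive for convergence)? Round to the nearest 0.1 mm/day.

C ≈ 20.0 mm/day

dPW/dt = (48.5 − 25.1) mm / (48/24 day) = +11.700 mm/day.
C = dPW/dt − E + P = (+11.700) − 1.3 + 9.58 = 20.0 mm/day.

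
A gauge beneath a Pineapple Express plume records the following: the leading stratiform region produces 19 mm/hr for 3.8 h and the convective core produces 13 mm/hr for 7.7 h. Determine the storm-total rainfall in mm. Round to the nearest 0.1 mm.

Total = Σ Rᵢ Δtᵢ = 19 × 3.8 + 13 × 7.7
      = 72.2 + 100.1 = 172.3 mm.

total ≈ 172.3 mm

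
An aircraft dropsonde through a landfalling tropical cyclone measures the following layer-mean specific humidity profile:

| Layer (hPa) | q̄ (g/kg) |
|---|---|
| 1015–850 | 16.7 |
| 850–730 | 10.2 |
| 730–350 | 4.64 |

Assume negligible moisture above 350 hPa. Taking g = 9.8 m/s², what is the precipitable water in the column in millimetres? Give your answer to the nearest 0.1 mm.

PW ≈ 58.6 mm

Precipitable water is the column-integrated vapour mass per unit area: PW = (1/g) Σ q̄ Δp, with q in kg/kg and Δp in Pa (1 kg/m² of water = 1 mm).
Layer 1015–850 hPa: Δp = 165 hPa = 16500 Pa, q̄ = 0.0167 kg/kg → 0.0167 × 16500 / 9.8 = 28.12 mm
Layer 850–730 hPa: Δp = 120 hPa = 12000 Pa, q̄ = 0.0102 kg/kg → 0.0102 × 12000 / 9.8 = 12.49 mm
Layer 730–350 hPa: Δp = 380 hPa = 38000 Pa, q̄ = 0.00464 kg/kg → 0.00464 × 38000 / 9.8 = 17.99 mm
PW = 28.12 + 12.49 + 17.99 = 58.60 ≈ 58.6 mm.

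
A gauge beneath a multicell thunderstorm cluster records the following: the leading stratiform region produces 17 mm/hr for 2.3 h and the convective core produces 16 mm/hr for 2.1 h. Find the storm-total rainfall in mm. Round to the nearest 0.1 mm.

Total = Σ Rᵢ Δtᵢ = 17 × 2.3 + 16 × 2.1
      = 39.1 + 33.6 = 72.7 mm.

total ≈ 72.7 mm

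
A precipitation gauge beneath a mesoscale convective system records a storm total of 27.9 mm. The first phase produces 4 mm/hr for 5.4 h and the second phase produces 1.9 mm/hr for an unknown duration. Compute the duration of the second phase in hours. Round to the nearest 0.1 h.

Known phases: 4 × 5.4 = 21.6 mm.
Remaining depth = 27.9 − 21.6 = 6.3 mm.
Duration = 6.3 / 1.9 = 3.3 h.

duration ≈ 3.3 h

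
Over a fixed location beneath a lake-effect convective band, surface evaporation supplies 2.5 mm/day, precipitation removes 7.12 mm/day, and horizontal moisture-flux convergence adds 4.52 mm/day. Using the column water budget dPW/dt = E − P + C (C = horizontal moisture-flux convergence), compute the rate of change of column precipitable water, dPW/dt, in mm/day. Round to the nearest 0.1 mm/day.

dPW/dt = E − P + C = 2.5 − 7.12 + (4.52) = -0.1 mm/day.

dPW/dt ≈ -0.1 mm/day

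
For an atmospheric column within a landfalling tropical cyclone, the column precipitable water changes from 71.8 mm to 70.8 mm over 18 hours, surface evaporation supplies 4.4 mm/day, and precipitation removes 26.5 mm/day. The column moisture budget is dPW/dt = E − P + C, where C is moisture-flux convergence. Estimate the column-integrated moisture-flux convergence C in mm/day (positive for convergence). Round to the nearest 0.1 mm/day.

dPW/dt = (70.8 − 71.8) mm / (18/24 day) = -1.333 mm/day.
C = dPW/dt − E + P = (-1.333) − 4.4 + 26.5 = 20.8 mm/day.

C ≈ 20.8 mm/day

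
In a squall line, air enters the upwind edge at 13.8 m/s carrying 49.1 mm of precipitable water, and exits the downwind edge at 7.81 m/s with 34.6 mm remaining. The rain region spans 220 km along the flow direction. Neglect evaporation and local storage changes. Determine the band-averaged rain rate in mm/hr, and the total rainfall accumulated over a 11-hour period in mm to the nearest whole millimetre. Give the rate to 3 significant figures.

Column moisture flux per unit crosswind length is F = V × PW.
Inflow: F_in = 13.8 × 49.1 = 677.58 mm·m/s
Outflow: F_out = 7.81 × 34.6 = 270.226 mm·m/s
Steady-state rate R = (F_in − F_out)/L = (677.58 − 270.226) / 220000 m = 1.852e-03 mm/s.
R = 1.852e-03 × 3600 = 6.67 mm/hr.
Over 11 h: total = 6.67 × 11 = 73.37 ≈ 73 mm.

R ≈ 6.67 mm/hr; total ≈ 73 mm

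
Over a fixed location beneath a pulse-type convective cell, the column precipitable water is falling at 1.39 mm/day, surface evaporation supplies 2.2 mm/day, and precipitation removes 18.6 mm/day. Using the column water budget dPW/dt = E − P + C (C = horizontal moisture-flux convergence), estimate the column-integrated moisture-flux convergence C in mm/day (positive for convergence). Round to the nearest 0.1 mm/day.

C ≈ 15.0 mm/day

dPW/dt = -1.39 mm/day.
C = dPW/dt − E + P = (-1.39) − 2.2 + 18.6 = 15.0 mm/day.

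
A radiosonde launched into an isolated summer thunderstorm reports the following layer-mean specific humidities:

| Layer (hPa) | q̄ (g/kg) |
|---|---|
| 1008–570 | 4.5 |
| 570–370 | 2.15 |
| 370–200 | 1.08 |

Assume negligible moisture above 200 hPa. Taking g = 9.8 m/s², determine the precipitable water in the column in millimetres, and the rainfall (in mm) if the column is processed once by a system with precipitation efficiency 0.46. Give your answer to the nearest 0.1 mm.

Precipitable water is the column-integrated vapour mass per unit area: PW = (1/g) Σ q̄ Δp, with q in kg/kg and Δp in Pa (1 kg/m² of water = 1 mm).
Layer 1008–570 hPa: Δp = 438 hPa = 43800 Pa, q̄ = 0.0045 kg/kg → 0.0045 × 43800 / 9.8 = 20.11 mm
Layer 570–370 hPa: Δp = 200 hPa = 20000 Pa, q̄ = 0.00215 kg/kg → 0.00215 × 20000 / 9.8 = 4.39 mm
Layer 370–200 hPa: Δp = 170 hPa = 17000 Pa, q̄ = 0.00108 kg/kg → 0.00108 × 17000 / 9.8 = 1.87 mm
PW = 20.11 + 4.39 + 1.87 = 26.37 ≈ 26.4 mm.
Rainfall = ε × PW = 0.46 × 26.4 = 12.1 mm.

PW ≈ 26.4 mm; rainfall ≈ 12.1 mm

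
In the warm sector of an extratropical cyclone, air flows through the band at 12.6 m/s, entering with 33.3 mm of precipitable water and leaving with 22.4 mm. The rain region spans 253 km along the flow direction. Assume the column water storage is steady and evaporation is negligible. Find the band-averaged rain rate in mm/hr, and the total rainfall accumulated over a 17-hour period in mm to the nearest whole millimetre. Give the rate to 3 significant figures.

R ≈ 1.95 mm/hr; total ≈ 33 mm

Column moisture flux per unit crosswind length is F = V × PW.
Inflow: F_in = 12.6 × 33.3 = 419.58 mm·m/s
Outflow: F_out = 12.6 × 22.4 = 282.24 mm·m/s
Steady-state rate R = (F_in − F_out)/L = (419.58 − 282.24) / 253000 m = 5.428e-04 mm/s.
R = 5.428e-04 × 3600 = 1.95 mm/hr.
Over 17 h: total = 1.95 × 17 = 33.15 ≈ 33 mm.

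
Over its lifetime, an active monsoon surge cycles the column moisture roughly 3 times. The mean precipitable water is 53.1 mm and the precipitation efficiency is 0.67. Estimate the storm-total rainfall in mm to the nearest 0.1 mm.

rainfall ≈ 106.7 mm

Each cycle deposits ε × PW = 0.67 × 53.1 = 35.577 mm.
Over 3 cycles: 3 × 35.577 = 106.7 mm.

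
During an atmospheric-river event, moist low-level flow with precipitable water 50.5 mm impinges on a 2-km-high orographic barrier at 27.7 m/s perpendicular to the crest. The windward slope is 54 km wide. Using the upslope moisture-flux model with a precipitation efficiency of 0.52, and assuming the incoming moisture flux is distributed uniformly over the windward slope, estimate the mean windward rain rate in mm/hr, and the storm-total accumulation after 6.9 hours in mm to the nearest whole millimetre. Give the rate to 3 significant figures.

Incoming column moisture flux per unit ridge length: F = V × PW = 27.7 × 50.5 = 1398.85 mm·m/s.
Spread over the 54 km slope with efficiency ε = 0.52: R = ε·F/W = 0.52 × 1398.85 / 54000 m = 1.347e-02 mm/s.
R = 1.347e-02 × 3600 = 48.5 mm/hr.
Over 6.9 h: total = 48.5 × 6.9 = 334.65 ≈ 335 mm.

R ≈ 48.5 mm/hr; total ≈ 335 mm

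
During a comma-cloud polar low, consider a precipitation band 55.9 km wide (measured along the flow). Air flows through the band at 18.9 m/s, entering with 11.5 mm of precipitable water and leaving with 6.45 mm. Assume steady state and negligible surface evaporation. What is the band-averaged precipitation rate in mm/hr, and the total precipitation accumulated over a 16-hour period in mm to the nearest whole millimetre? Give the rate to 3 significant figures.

Column moisture flux per unit crosswind length is F = V × PW.
Inflow: F_in = 18.9 × 11.5 = 217.35 mm·m/s
Outflow: F_out = 18.9 × 6.45 = 121.905 mm·m/s
Steady-state rate R = (F_in − F_out)/L = (217.35 − 121.905) / 55900 m = 1.707e-03 mm/s.
R = 1.707e-03 × 3600 = 6.15 mm/hr.
Over 16 h: total = 6.15 × 16 = 98.4 ≈ 98 mm.

R ≈ 6.15 mm/hr; total ≈ 98 mm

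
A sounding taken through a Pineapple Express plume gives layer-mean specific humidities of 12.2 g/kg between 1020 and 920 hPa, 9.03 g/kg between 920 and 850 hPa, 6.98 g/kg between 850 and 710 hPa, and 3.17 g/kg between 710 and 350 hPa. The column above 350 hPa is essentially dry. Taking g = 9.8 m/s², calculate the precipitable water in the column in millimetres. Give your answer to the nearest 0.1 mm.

PW ≈ 40.5 mm

Precipitable water is the column-integrated vapour mass per unit area: PW = (1/g) Σ q̄ Δp, with q in kg/kg and Δp in Pa (1 kg/m² of water = 1 mm).
Layer 1020–920 hPa: Δp = 100 hPa = 10000 Pa, q̄ = 0.0122 kg/kg → 0.0122 × 10000 / 9.8 = 12.45 mm
Layer 920–850 hPa: Δp = 70 hPa = 7000 Pa, q̄ = 0.00903 kg/kg → 0.00903 × 7000 / 9.8 = 6.45 mm
Layer 850–710 hPa: Δp = 140 hPa = 14000 Pa, q̄ = 0.00698 kg/kg → 0.00698 × 14000 / 9.8 = 9.97 mm
Layer 710–350 hPa: Δp = 360 hPa = 36000 Pa, q̄ = 0.00317 kg/kg → 0.00317 × 36000 / 9.8 = 11.64 mm
PW = 12.45 + 6.45 + 9.97 + 11.64 = 40.51 ≈ 40.5 mm.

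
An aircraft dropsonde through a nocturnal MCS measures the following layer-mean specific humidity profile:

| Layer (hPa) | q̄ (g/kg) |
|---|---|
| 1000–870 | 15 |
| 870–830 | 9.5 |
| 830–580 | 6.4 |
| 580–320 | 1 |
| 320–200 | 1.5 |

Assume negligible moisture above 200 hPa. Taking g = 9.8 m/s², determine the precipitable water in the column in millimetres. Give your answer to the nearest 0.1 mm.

PW ≈ 44.6 mm

Precipitable water is the column-integrated vapour mass per unit area: PW = (1/g) Σ q̄ Δp, with q in kg/kg and Δp in Pa (1 kg/m² of water = 1 mm).
Layer 1000–870 hPa: Δp = 130 hPa = 13000 Pa, q̄ = 0.015 kg/kg → 0.015 × 13000 / 9.8 = 19.90 mm
Layer 870–830 hPa: Δp = 40 hPa = 4000 Pa, q̄ = 0.0095 kg/kg → 0.0095 × 4000 / 9.8 = 3.88 mm
Layer 830–580 hPa: Δp = 250 hPa = 25000 Pa, q̄ = 0.0064 kg/kg → 0.0064 × 25000 / 9.8 = 16.33 mm
Layer 580–320 hPa: Δp = 260 hPa = 26000 Pa, q̄ = 0.001 kg/kg → 0.001 × 26000 / 9.8 = 2.65 mm
Layer 320–200 hPa: Δp = 120 hPa = 12000 Pa, q̄ = 0.0015 kg/kg → 0.0015 × 12000 / 9.8 = 1.84 mm
PW = 19.90 + 3.88 + 16.33 + 2.65 + 1.84 = 44.60 ≈ 44.6 mm.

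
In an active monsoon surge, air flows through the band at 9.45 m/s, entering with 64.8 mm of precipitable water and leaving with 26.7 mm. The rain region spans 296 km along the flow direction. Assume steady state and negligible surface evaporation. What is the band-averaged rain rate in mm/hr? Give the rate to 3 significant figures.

Column moisture flux per unit crosswind length is F = V × PW.
Inflow: F_in = 9.45 × 64.8 = 612.36 mm·m/s
Outflow: F_out = 9.45 × 26.7 = 252.315 mm·m/s
Steady-state rate R = (F_in − F_out)/L = (612.36 − 252.315) / 296000 m = 1.216e-03 mm/s.
R = 1.216e-03 × 3600 = 4.38 mm/hr.

R ≈ 4.38 mm/hr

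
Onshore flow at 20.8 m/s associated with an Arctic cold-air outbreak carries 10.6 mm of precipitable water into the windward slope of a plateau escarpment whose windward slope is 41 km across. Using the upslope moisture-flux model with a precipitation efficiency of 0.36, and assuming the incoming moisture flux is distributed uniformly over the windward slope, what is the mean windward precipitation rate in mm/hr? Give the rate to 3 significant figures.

R ≈ 6.97 mm/hr

Incoming column moisture flux per unit ridge length: F = V × PW = 20.8 × 10.6 = 220.48 mm·m/s.
Spread over the 41 km slope with efficiency ε = 0.36: R = ε·F/W = 0.36 × 220.48 / 41000 m = 1.936e-03 mm/s.
R = 1.936e-03 × 3600 = 6.97 mm/hr.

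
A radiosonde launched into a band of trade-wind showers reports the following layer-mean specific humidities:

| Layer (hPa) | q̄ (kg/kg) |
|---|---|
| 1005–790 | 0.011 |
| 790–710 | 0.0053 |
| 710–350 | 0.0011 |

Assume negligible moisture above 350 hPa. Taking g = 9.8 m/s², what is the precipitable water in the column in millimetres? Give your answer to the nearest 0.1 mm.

PW ≈ 32.5 mm

Precipitable water is the column-integrated vapour mass per unit area: PW = (1/g) Σ q̄ Δp, with q in kg/kg and Δp in Pa (1 kg/m² of water = 1 mm).
Layer 1005–790 hPa: Δp = 215 hPa = 21500 Pa, q̄ = 0.011 kg/kg → 0.011 × 21500 / 9.8 = 24.13 mm
Layer 790–710 hPa: Δp = 80 hPa = 8000 Pa, q̄ = 0.0053 kg/kg → 0.0053 × 8000 / 9.8 = 4.33 mm
Layer 710–350 hPa: Δp = 360 hPa = 36000 Pa, q̄ = 0.0011 kg/kg → 0.0011 × 36000 / 9.8 = 4.04 mm
PW = 24.13 + 4.33 + 4.04 = 32.50 ≈ 32.5 mm.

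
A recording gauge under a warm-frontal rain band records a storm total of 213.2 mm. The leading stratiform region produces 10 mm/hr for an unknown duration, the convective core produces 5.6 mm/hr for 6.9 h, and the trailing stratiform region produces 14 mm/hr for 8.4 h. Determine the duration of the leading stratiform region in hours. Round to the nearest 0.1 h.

Known phases: 5.6 × 6.9 + 14 × 8.4 = 38.64 + 117.6 = 156.24 mm.
Remaining depth = 213.2 − 156.24 = 56.96 mm.
Duration = 56.96 / 10 = 5.7 h.

duration ≈ 5.7 h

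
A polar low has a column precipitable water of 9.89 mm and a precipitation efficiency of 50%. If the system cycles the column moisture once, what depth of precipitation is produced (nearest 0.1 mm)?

precipitation ≈ 4.9 mm

Precipitation = ε × PW = 0.50 × 9.89 = 4.9 mm.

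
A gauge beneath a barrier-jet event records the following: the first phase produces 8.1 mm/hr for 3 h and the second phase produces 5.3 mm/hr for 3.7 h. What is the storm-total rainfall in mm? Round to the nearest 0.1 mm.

total ≈ 43.9 mm

Total = Σ Rᵢ Δtᵢ = 8.1 × 3 + 5.3 × 3.7
      = 24.3 + 19.61 = 43.9 mm.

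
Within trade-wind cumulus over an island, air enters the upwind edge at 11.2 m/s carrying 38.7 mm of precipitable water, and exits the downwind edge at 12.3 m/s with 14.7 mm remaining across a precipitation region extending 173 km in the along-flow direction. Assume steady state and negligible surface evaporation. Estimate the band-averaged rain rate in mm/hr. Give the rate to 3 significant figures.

Column moisture flux per unit crosswind length is F = V × PW.
Inflow: F_in = 11.2 × 38.7 = 433.44 mm·m/s
Outflow: F_out = 12.3 × 14.7 = 180.81 mm·m/s
Steady-state rate R = (F_in − F_out)/L = (433.44 − 180.81) / 173000 m = 1.460e-03 mm/s.
R = 1.460e-03 × 3600 = 5.26 mm/hr.

R ≈ 5.26 mm/hr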